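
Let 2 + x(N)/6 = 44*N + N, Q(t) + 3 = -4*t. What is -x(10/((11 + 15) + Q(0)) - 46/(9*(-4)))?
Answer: -10359/23 ≈ -450.39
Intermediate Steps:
Q(t) = -3 - 4*t
x(N) = -12 + 270*N (x(N) = -12 + 6*(44*N + N) = -12 + 6*(45*N) = -12 + 270*N)
-x(10/((11 + 15) + Q(0)) - 46/(9*(-4))) = -(-12 + 270*(10/((11 + 15) + (-3 - 4*0)) - 46/(9*(-4)))) = -(-12 + 270*(10/(26 + (-3 + 0)) - 46/(-36))) = -(-12 + 270*(10/(26 - 3) - 46*(-1/36))) = -(-12 + 270*(10/23 + 23/18)) = -(-12 + 270*(709/414)) = -(-12 + 10635/23) = -1*10359/23 = -10359/23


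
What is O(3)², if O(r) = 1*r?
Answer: 9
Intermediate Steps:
O(r) = r
O(3)² = 3² = 9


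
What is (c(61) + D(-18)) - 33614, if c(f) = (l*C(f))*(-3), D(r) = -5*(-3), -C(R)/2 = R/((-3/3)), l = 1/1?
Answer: -33965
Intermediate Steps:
l = 1
C(R) = 2*R (C(R) = -2*R/((-3/3)) = -2*R/((-3*⅓)) = -2*R/(-1) = -2*R*(-1) = -(-2)*R = 2*R)
D(r) = 15
c(f) = -6*f (c(f) = (1*(2*f))*(-3) = (2*f)*(-3) = -6*f)
(c(61) + D(-18)) - 33614 = (-6*61 + 15) - 33614 = (-366 + 15) - 33614 = -351 - 33614 = -33965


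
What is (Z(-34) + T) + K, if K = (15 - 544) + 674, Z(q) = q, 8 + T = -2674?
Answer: -2571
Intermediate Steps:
T = -2682 (T = -8 - 2674 = -2682)
K = 145 (K = -529 + 674 = 145)
(Z(-34) + T) + K = (-34 - 2682) + 145 = -2716 + 145 = -2571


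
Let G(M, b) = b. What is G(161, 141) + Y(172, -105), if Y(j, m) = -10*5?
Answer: 91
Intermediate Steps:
Y(j, m) = -50
G(161, 141) + Y(172, -105) = 141 - 50 = 91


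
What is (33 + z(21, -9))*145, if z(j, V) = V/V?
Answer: 4930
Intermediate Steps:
z(j, V) = 1
(33 + z(21, -9))*145 = (33 + 1)*145 = 34*145 = 4930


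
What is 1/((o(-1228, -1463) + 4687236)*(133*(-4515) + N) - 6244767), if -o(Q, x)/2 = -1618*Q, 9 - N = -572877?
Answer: -1/19703278419 ≈ -5.0753e-11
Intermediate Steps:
N = 572886 (N = 9 - 1*(-572877) = 9 + 572877 = 572886)
o(Q, x) = 3236*Q (o(Q, x) = -(-3236)*Q = 3236*Q)
1/((o(-1228, -1463) + 4687236)*(133*(-4515) + N) - 6244767) = 1/((3236*(-1228) + 4687236)*(133*(-4515) + 572886) - 6244767) = 1/((-3973808 + 4687236)*(-600495 + 572886) - 6244767) = 1/(713428*(-27609) - 6244767) = 1/(-19697033652 - 6244767) = 1/(-19703278419) = -1/19703278419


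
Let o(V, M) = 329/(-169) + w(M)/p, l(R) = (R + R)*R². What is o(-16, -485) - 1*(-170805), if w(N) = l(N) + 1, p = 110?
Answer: -35385205321/18590 ≈ -1.9035e+6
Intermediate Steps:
l(R) = 2*R³ (l(R) = (2*R)*R² = 2*R³)
w(N) = 1 + 2*N³ (w(N) = 2*N³ + 1 = 1 + 2*N³)
o(V, M) = -36021/18590 + M³/55 (o(V, M) = 329/(-169) + (1 + 2*M³)/110 = 329*(-1/169) + (1 + 2*M³)*(1/110) = -329/169 + (1/110 + M³/55) = -36021/18590 + M³/55)
o(-16, -485) - 1*(-170805) = (-36021/18590 + (1/55)*(-485)³) - 1*(-170805) = (-36021/18590 + (1/55)*(-114084125)) + 170805 = (-36021/18590 - 22816825/11) + 170805 = -38560470271/18590 + 170805 = -35385205321/18590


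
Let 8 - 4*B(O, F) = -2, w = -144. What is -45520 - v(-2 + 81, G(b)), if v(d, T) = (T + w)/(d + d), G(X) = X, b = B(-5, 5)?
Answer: -14384037/316 ≈ -45519.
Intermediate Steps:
B(O, F) = 5/2 (B(O, F) = 2 - 1/4*(-2) = 2 + 1/2 = 5/2)
b = 5/2 ≈ 2.5000
v(d, T) = (-144 + T)/(2*d) (v(d, T) = (T - 144)/(d + d) = (-144 + T)/((2*d)) = (-144 + T)*(1/(2*d)) = (-144 + T)/(2*d))
-45520 - v(-2 + 81, G(b)) = -45520 - (-144 + 5/2)/(2*(-2 + 81)) = -45520 - (-283)/(2*79*2) = -45520 - 1*(-283/316) = -45520 + 283/316 = -14384037/316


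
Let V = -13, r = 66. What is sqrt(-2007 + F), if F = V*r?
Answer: I*sqrt(2865) ≈ 53.526*I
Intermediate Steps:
F = -858 (F = -13*66 = -858)
sqrt(-2007 + F) = sqrt(-2007 - 858) = sqrt(-2865) = I*sqrt(2865)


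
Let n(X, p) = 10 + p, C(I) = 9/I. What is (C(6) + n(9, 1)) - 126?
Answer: -227/2 ≈ -113.50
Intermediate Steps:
(C(6) + n(9, 1)) - 126 = (9/6 + (10 + 1)) - 126 = (9*(⅙) + 11) - 126 = (3/2 + 11) - 126 = 25/2 - 126 = -227/2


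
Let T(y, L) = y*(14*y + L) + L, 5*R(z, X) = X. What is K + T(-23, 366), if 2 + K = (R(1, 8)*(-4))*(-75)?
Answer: -168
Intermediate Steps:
R(z, X) = X/5
K = 478 (K = -2 + (((1/5)*8)*(-4))*(-75) = -2 + ((8/5)*(-4))*(-75) = -2 - 32/5*(-75) = -2 + 480 = 478)
T(y, L) = L + y*(L + 14*y) (T(y, L) = y*(L + 14*y) + L = L + y*(L + 14*y))
K + T(-23, 366) = 478 + (366 + 14*(-23)**2 + 366*(-23)) = 478 + (366 + 14*529 - 8418) = 478 + (366 + 7406 - 8418) = 478 - 646 = -168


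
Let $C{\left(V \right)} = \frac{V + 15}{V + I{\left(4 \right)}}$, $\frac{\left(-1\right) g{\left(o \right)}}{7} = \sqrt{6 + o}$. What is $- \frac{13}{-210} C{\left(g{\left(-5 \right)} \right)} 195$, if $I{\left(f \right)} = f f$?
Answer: $\frac{676}{63} \approx 10.73$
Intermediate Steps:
$I{\left(f \right)} = f^{2}$
$g{\left(o \right)} = - 7 \sqrt{6 + o}$
$C{\left(V \right)} = \frac{15 + V}{16 + V}$ ($C{\left(V \right)} = \frac{V + 15}{V + 4^{2}} = \frac{15 + V}{V + 16} = \frac{15 + V}{16 + V}$)
$- \frac{13}{-210} C{\left(g{\left(-5 \right)} \right)} 195 = - \frac{13}{-210} \frac{15 - 7 \sqrt{6 - 5}}{16 - 7 \sqrt{6 - 5}} \cdot 195 = \left(-13\right) \left(- \frac{1}{210}\right) \frac{15 - 7 \sqrt{1}}{16 - 7 \sqrt{1}} \cdot 195 = \frac{13 \frac{15 - 7}{16 - 7}}{210} \cdot 195 = \frac{13 \cdot \frac{1}{9} \cdot 8}{210} \cdot 195 = \frac{13}{210} \cdot \frac{8}{9} \cdot 195 = \frac{52}{945} \cdot 195 = \frac{676}{63}$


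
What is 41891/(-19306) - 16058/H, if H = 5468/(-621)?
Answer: 24036339940/13195651 ≈ 1821.5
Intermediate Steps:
H = -5468/621 (H = 5468*(-1/621) = -5468/621 ≈ -8.8051)
41891/(-19306) - 16058/H = 41891/(-19306) - 16058/(-5468/621) = 41891*(-1/19306) - 16058*(-621/5468) = -41891/19306 + 4986009/2734 = 24036339940/13195651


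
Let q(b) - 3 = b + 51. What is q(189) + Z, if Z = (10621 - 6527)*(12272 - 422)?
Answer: 48514143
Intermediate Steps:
q(b) = 54 + b (q(b) = 3 + (b + 51) = 3 + (51 + b) = 54 + b)
Z = 48513900 (Z = 4094*11850 = 48513900)
q(189) + Z = (54 + 189) + 48513900 = 243 + 48513900 = 48514143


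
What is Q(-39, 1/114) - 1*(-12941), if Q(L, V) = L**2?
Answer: 14462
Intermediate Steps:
Q(-39, 1/114) - 1*(-12941) = (-39)**2 - 1*(-12941) = 1521 + 12941 = 14462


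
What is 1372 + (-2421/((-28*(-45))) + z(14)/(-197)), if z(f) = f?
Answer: 37784807/27580 ≈ 1370.0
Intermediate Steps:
1372 + (-2421/((-28*(-45))) + z(14)/(-197)) = 1372 + (-2421/((-28*(-45))) + 14/(-197)) = 1372 + (-2421/1260 + 14*(-1/197)) = 1372 + (-2421*1/1260 - 14/197) = 1372 + (-269/140 - 14/197) = 1372 - 54953/27580 = 37784807/27580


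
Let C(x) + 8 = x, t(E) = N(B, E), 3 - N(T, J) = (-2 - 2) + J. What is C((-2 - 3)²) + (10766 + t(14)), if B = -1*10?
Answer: 10776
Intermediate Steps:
B = -10
N(T, J) = 7 - J (N(T, J) = 3 - ((-2 - 2) + J) = 3 - (-4 + J) = 3 + (4 - J) = 7 - J)
t(E) = 7 - E
C(x) = -8 + x
C((-2 - 3)²) + (10766 + t(14)) = (-8 + (-2 - 3)²) + (10766 + (7 - 1*14)) = (-8 + (-5)²) + (10766 + (7 - 14)) = (-8 + 25) + (10766 - 7) = 17 + 10759 = 10776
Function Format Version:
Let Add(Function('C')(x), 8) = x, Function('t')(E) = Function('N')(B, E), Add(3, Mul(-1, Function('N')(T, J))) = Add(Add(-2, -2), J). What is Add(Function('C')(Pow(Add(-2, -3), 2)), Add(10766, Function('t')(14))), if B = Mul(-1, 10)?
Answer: 10776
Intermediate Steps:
B = -10
Function('N')(T, J) = Add(7, Mul(-1, J)) (Function('N')(T, J) = Add(3, Mul(-1, Add(Add(-2, -2), J))) = Add(3, Mul(-1, Add(-4, J))) = Add(3, Add(4, Mul(-1, J))) = Add(7, Mul(-1, J)))
Function('t')(E) = Add(7, Mul(-1, E))
Function('C')(x) = Add(-8, x)
Add(Function('C')(Pow(Add(-2, -3), 2)), Add(10766, Function('t')(14))) = Add(Add(-8, Pow(Add(-2, -3), 2)), Add(10766, Add(7, Mul(-1, 14)))) = Add(Add(-8, Pow(-5, 2)), Add(10766, Add(7, -14))) = Add(Add(-8, 25), Add(10766, -7)) = Add(17, 10759) = 10776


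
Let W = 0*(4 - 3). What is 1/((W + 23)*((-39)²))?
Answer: 1/34983 ≈ 2.8585e-5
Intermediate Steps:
W = 0 (W = 0*1 = 0)
1/((W + 23)*((-39)²)) = 1/((0 + 23)*((-39)²)) = 1/(23*1521) = (1/23)*(1/1521) = 1/34983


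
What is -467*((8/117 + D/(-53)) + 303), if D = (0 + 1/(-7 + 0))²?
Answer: -43004585102/303849 ≈ -1.4153e+5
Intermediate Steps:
D = 1/49 (D = (0 + 1/(-7))² = (0 - ⅐)² = (-⅐)² = 1/49 ≈ 0.020408)
-467*((8/117 + D/(-53)) + 303) = -467*((8/117 + (1/49)/(-53)) + 303) = -467*((8*(1/117) + (1/49)*(-1/53)) + 303) = -467*((8/117 - 1/2597) + 303) = -467*(20659/303849 + 303) = -467*92086906/303849 = -43004585102/303849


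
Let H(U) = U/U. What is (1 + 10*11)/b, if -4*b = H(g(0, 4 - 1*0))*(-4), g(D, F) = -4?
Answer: 111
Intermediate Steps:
H(U) = 1
b = 1 (b = -(-4)/4 = -¼*(-4) = 1)
(1 + 10*11)/b = (1 + 10*11)/1 = 1*(1 + 110) = 1*111 = 111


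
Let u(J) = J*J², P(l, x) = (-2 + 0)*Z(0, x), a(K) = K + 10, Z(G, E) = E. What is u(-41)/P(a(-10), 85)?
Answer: 68921/170 ≈ 405.42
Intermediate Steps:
a(K) = 10 + K
P(l, x) = -2*x (P(l, x) = (-2 + 0)*x = -2*x)
u(J) = J³
u(-41)/P(a(-10), 85) = (-41)³/((-2*85)) = -68921/(-170) = -68921*(-1/170) = 68921/170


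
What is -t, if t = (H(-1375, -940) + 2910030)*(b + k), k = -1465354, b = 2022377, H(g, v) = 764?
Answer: -1621379206262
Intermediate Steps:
t = 1621379206262 (t = (764 + 2910030)*(2022377 - 1465354) = 2910794*557023 = 1621379206262)
-t = -1*1621379206262 = -1621379206262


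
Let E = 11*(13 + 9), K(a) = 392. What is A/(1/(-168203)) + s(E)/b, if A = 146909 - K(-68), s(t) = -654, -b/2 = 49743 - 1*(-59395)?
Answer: -2689662240313911/109138 ≈ -2.4645e+10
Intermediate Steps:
E = 242 (E = 11*22 = 242)
b = -218276 (b = -2*(49743 - 1*(-59395)) = -2*(49743 + 59395) = -2*109138 = -218276)
A = 146517 (A = 146909 - 1*392 = 146909 - 392 = 146517)
A/(1/(-168203)) + s(E)/b = 146517/(1/(-168203)) - 654/(-218276) = 146517/(-1/168203) - 654*(-1/218276) = 146517*(-168203) + 327/109138 = -24644598951 + 327/109138 = -2689662240313911/109138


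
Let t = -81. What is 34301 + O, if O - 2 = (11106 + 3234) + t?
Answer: 48562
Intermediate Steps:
O = 14261 (O = 2 + ((11106 + 3234) - 81) = 2 + (14340 - 81) = 2 + 14259 = 14261)
34301 + O = 34301 + 14261 = 48562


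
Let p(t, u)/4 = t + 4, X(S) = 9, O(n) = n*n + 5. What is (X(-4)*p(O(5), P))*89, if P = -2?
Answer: 108936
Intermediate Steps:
O(n) = 5 + n² (O(n) = n² + 5 = 5 + n²)
p(t, u) = 16 + 4*t (p(t, u) = 4*(t + 4) = 4*(4 + t) = 16 + 4*t)
(X(-4)*p(O(5), P))*89 = (9*(16 + 4*(5 + 5²)))*89 = (9*(16 + 4*(5 + 25)))*89 = (9*(16 + 4*30))*89 = (9*(16 + 120))*89 = (9*136)*89 = 1224*89 = 108936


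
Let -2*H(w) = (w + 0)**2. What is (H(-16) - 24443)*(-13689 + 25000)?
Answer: -277922581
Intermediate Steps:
H(w) = -w**2/2 (H(w) = -(w + 0)**2/2 = -w**2/2)
(H(-16) - 24443)*(-13689 + 25000) = (-1/2*(-16)**2 - 24443)*(-13689 + 25000) = (-1/2*256 - 24443)*11311 = (-128 - 24443)*11311 = -24571*11311 = -277922581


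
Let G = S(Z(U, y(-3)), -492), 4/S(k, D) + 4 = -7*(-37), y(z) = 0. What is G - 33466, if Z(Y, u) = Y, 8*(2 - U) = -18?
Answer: -8533826/255 ≈ -33466.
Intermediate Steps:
U = 17/4 (U = 2 - 1/8*(-18) = 2 + 9/4 = 17/4 ≈ 4.2500)
S(k, D) = 4/255 (S(k, D) = 4/(-4 - 7*(-37)) = 4/(-4 + 259) = 4/255)
G = 4/255 ≈ 0.015686
G - 33466 = 4/255 - 33466 = -8533826/255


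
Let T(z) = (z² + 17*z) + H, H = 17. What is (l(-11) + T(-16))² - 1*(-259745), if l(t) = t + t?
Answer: 260186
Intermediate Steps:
l(t) = 2*t
T(z) = 17 + z² + 17*z (T(z) = (z² + 17*z) + 17 = 17 + z² + 17*z)
(l(-11) + T(-16))² - 1*(-259745) = (2*(-11) + (17 + (-16)² + 17*(-16)))² - 1*(-259745) = (-22 + (17 + 256 - 272))² + 259745 = (-22 + 1)² + 259745 = (-21)² + 259745 = 441 + 259745 = 260186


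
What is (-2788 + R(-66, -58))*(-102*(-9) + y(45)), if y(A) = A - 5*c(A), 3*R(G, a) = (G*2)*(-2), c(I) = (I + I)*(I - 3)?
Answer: 48429900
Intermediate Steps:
c(I) = 2*I*(-3 + I) (c(I) = (2*I)*(-3 + I) = 2*I*(-3 + I))
R(G, a) = -4*G/3 (R(G, a) = ((G*2)*(-2))/3 = ((2*G)*(-2))/3 = (-4*G)/3 = -4*G/3)
y(A) = A - 10*A*(-3 + A)
(-2788 + R(-66, -58))*(-102*(-9) + y(45)) = (-2788 - 4/3*(-66))*(-102*(-9) + 45*(31 - 10*45)) = (-2788 + 88)*(918 + 45*(31 - 450)) = -2700*(918 + 45*(-419)) = -2700*(918 - 18855) = -2700*(-17937) = 48429900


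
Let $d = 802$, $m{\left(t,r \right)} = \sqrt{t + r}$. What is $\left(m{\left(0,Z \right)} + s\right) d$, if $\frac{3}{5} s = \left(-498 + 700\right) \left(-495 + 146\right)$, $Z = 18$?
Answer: $- \frac{282696980}{3} + 2406 \sqrt{2} \approx -9.4229 \cdot 10^{7}$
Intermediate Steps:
$m{\left(t,r \right)} = \sqrt{r + t}$
$s = - \frac{352490}{3}$ ($s = \frac{5 \left(-498 + 700\right) \left(-495 + 146\right)}{3} = \frac{5 \cdot 202 \left(-349\right)}{3} = \frac{5}{3} \left(-70498\right) = - \frac{352490}{3} \approx -1.175 \cdot 10^{5}$)
$\left(m{\left(0,Z \right)} + s\right) d = \left(\sqrt{18 + 0} - \frac{352490}{3}\right) 802 = \left(\sqrt{18} - \frac{352490}{3}\right) 802 = \left(3 \sqrt{2} - \frac{352490}{3}\right) 802 = \left(- \frac{352490}{3} + 3 \sqrt{2}\right) 802 = - \frac{282696980}{3} + 2406 \sqrt{2}$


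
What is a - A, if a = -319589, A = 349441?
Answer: -669030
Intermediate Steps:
a - A = -319589 - 1*349441 = -319589 - 349441 = -669030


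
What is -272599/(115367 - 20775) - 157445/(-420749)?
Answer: -99802719211/39799489408 ≈ -2.5076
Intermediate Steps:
-272599/(115367 - 20775) - 157445/(-420749) = -272599/94592 - 157445*(-1/420749) = -272599*1/94592 + 157445/420749 = -272599/94592 + 157445/420749 = -99802719211/39799489408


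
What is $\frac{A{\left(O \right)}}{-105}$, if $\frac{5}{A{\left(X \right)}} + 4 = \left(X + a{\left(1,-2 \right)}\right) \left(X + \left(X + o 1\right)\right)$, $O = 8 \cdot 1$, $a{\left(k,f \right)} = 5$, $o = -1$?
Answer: $- \frac{1}{4011} \approx -0.00024931$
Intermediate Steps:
$O = 8$
$A{\left(X \right)} = \frac{5}{-4 + \left(-1 + 2 X\right) \left(5 + X\right)}$ ($A{\left(X \right)} = \frac{5}{-4 + \left(X + 5\right) \left(X + \left(X - 1\right)\right)} = \frac{5}{-4 + \left(5 + X\right) \left(X + \left(X - 1\right)\right)} = \frac{5}{-4 + \left(5 + X\right) \left(X + \left(-1 + X\right)\right)} = \frac{5}{-4 + \left(5 + X\right) \left(-1 + 2 X\right)} = \frac{5}{-4 + \left(-1 + 2 X\right) \left(5 + X\right)}$)
$\frac{A{\left(O \right)}}{-105} = \frac{5 \frac{1}{-9 + 2 \cdot 8^{2} + 9 \cdot 8}}{-105} = \frac{5}{-9 + 2 \cdot 64 + 72} \left(- \frac{1}{105}\right) = \frac{5}{-9 + 128 + 72} \left(- \frac{1}{105}\right) = \frac{5}{191} \left(- \frac{1}{105}\right) = - \frac{1}{4011}$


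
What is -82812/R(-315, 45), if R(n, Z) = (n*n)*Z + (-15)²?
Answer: -13802/744225 ≈ -0.018545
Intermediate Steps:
R(n, Z) = 225 + Z*n² (R(n, Z) = n²*Z + 225 = Z*n² + 225 = 225 + Z*n²)
-82812/R(-315, 45) = -82812/(225 + 45*(-315)²) = -82812/(225 + 45*99225) = -82812/(225 + 4465125) = -82812/4465350 = -82812*1/4465350 = -13802/744225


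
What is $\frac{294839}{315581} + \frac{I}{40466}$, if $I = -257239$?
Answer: $- \frac{69248785885}{12770300746} \approx -5.4226$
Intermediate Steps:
$\frac{294839}{315581} + \frac{I}{40466} = \frac{294839}{315581} - \frac{257239}{40466} = - \frac{69248785885}{12770300746}$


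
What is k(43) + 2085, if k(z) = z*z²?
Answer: 81592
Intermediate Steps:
k(z) = z³
k(43) + 2085 = 43³ + 2085 = 79507 + 2085 = 81592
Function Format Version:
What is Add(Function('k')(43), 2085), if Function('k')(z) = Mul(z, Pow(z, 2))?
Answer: 81592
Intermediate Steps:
Function('k')(z) = Pow(z, 3)
Add(Function('k')(43), 2085) = Add(Pow(43, 3), 2085) = Add(79507, 2085) = 81592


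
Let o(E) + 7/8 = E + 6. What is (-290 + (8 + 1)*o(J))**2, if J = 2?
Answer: 3265249/64 ≈ 51020.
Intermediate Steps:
o(E) = 41/8 + E (o(E) = -7/8 + (E + 6) = -7/8 + (6 + E) = 41/8 + E)
(-290 + (8 + 1)*o(J))**2 = (-290 + (8 + 1)*(41/8 + 2))**2 = (-290 + 9*(57/8))**2 = (-290 + 513/8)**2 = (-1807/8)**2 = 3265249/64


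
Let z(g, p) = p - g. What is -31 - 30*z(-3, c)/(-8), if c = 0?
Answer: -79/4 ≈ -19.750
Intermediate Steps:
-31 - 30*z(-3, c)/(-8) = -31 - 30*(0 - 1*(-3))/(-8) = -31 - 30*(0 + 3)*(-1)/8 = -31 - 90*(-1)/8 = -31 - 30*(-3/8) = -31 + 45/4 = -79/4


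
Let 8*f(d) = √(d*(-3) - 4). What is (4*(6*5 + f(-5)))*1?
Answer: 120 + √11/2 ≈ 121.66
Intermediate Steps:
f(d) = √(-4 - 3*d)/8 (f(d) = √(d*(-3) - 4)/8 = √(-3*d - 4)/8 = √(-4 - 3*d)/8)
(4*(6*5 + f(-5)))*1 = (4*(6*5 + √(-4 - 3*(-5))/8))*1 = (4*(30 + √(-4 + 15)/8))*1 = (4*(30 + √11/8))*1 = (120 + √11/2)*1 = 120 + √11/2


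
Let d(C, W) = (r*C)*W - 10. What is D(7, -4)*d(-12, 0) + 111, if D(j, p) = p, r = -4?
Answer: 151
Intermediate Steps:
d(C, W) = -10 - 4*C*W (d(C, W) = (-4*C)*W - 10 = -4*C*W - 10 = -10 - 4*C*W)
D(7, -4)*d(-12, 0) + 111 = -4*(-10 - 4*(-12)*0) + 111 = -4*(-10 + 0) + 111 = -4*(-10) + 111 = 40 + 111 = 151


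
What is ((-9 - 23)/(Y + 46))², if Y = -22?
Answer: 16/9 ≈ 1.7778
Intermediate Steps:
((-9 - 23)/(Y + 46))² = ((-9 - 23)/(-22 + 46))² = (-32/24)² = (-32*1/24)² = (-4/3)² = 16/9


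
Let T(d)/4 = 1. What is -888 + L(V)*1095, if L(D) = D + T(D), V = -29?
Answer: -28263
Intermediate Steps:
T(d) = 4 (T(d) = 4*1 = 4)
L(D) = 4 + D (L(D) = D + 4 = 4 + D)
-888 + L(V)*1095 = -888 + (4 - 29)*1095 = -888 - 25*1095 = -888 - 27375 = -28263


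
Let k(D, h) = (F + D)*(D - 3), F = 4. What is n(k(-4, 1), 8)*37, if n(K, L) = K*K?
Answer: 0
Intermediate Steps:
k(D, h) = (-3 + D)*(4 + D) (k(D, h) = (4 + D)*(D - 3) = (4 + D)*(-3 + D) = (-3 + D)*(4 + D))
n(K, L) = K²
n(k(-4, 1), 8)*37 = (-12 - 4 + (-4)²)²*37 = (-12 - 4 + 16)²*37 = 0²*37 = 0*37 = 0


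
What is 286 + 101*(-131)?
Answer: -12945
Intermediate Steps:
286 + 101*(-131) = 286 - 13231 = -12945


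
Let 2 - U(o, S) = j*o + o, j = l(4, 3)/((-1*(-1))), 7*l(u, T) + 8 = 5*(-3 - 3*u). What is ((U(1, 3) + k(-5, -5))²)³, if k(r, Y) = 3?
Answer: 1870414552161/117649 ≈ 1.5898e+7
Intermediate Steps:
l(u, T) = -23/7 - 15*u/7 (l(u, T) = -8/7 + (5*(-3 - 3*u))/7 = -8/7 + (-15 - 15*u)/7 = -8/7 + (-15/7 - 15*u/7) = -23/7 - 15*u/7)
j = -83/7 (j = (-23/7 - 15/7*4)/((-1*(-1))) = (-23/7 - 60/7)/1 = -83/7*1 = -83/7 ≈ -11.857)
U(o, S) = 2 + 76*o/7 (U(o, S) = 2 - (-83*o/7 + o) = 2 - (-76)*o/7 = 2 + 76*o/7)
((U(1, 3) + k(-5, -5))²)³ = (((2 + (76/7)*1) + 3)²)³ = (((2 + 76/7) + 3)²)³ = ((90/7 + 3)²)³ = ((111/7)²)³ = (12321/49)³ = 1870414552161/117649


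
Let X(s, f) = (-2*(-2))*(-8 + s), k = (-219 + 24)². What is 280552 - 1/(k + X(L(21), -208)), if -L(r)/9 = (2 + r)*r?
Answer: 5780773959/20605 ≈ 2.8055e+5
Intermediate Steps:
L(r) = -9*r*(2 + r) (L(r) = -9*(2 + r)*r = -9*r*(2 + r))
k = 38025 (k = (-195)² = 38025)
X(s, f) = -32 + 4*s (X(s, f) = 4*(-8 + s) = -32 + 4*s)
280552 - 1/(k + X(L(21), -208)) = 280552 - 1/(38025 + (-32 + 4*(-9*21*(2 + 21)))) = 280552 - 1/(38025 + (-32 + 4*(-9*21*23))) = 280552 - 1/(38025 + (-32 + 4*(-4347))) = 280552 - 1/(38025 + (-32 - 17388)) = 280552 - 1/(38025 - 17420) = 280552 - 1/20605 = 5780773959/20605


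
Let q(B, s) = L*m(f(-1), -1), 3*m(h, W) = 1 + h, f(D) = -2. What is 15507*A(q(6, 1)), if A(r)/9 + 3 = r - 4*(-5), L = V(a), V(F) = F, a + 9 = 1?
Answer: 2744739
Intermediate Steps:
a = -8 (a = -9 + 1 = -8)
m(h, W) = ⅓ + h/3 (m(h, W) = (1 + h)/3 = ⅓ + h/3)
L = -8
q(B, s) = 8/3 (q(B, s) = -8*(⅓ + (⅓)*(-2)) = -8*(⅓ - ⅔) = -8*(-⅓) = 8/3)
A(r) = 153 + 9*r (A(r) = -27 + 9*(r - 4*(-5)) = -27 + 9*(r + 20) = -27 + 9*(20 + r) = -27 + (180 + 9*r) = 153 + 9*r)
15507*A(q(6, 1)) = 15507*(153 + 9*(8/3)) = 15507*(153 + 24) = 15507*177 = 2744739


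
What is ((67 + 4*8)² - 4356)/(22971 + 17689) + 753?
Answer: 6124485/8132 ≈ 753.13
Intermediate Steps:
((67 + 4*8)² - 4356)/(22971 + 17689) + 753 = ((67 + 32)² - 4356)/40660 + 753 = (99² - 4356)*(1/40660) + 753 = (9801 - 4356)*(1/40660) + 753 = 5445*(1/40660) + 753 = 1089/8132 + 753 = 6124485/8132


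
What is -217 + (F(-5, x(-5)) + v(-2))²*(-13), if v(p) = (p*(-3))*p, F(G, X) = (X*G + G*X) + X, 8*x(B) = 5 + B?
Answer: -2089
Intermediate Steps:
x(B) = 5/8 + B/8 (x(B) = (5 + B)/8 = 5/8 + B/8)
F(G, X) = X + 2*G*X (F(G, X) = (G*X + G*X) + X = 2*G*X + X = X + 2*G*X)
v(p) = -3*p² (v(p) = (-3*p)*p = -3*p²)
-217 + (F(-5, x(-5)) + v(-2))²*(-13) = -217 + ((5/8 + (⅛)*(-5))*(1 + 2*(-5)) - 3*(-2)²)²*(-13) = -217 + ((5/8 - 5/8)*(1 - 10) - 3*4)²*(-13) = -217 + (0*(-9) - 12)²*(-13) = -217 + (0 - 12)²*(-13) = -217 + (-12)²*(-13) = -217 + 144*(-13) = -217 - 1872 = -2089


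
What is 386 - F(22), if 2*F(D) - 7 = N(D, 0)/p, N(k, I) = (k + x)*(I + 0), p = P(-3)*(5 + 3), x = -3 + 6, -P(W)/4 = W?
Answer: 765/2 ≈ 382.50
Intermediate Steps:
P(W) = -4*W
x = 3
p = 96 (p = (-4*(-3))*(5 + 3) = 12*8 = 96)
N(k, I) = I*(3 + k) (N(k, I) = (k + 3)*(I + 0) = (3 + k)*I = I*(3 + k))
F(D) = 7/2 (F(D) = 7/2 + ((0*(3 + D))/96)/2 = 7/2 + (0*(1/96))/2 = 7/2 + (½)*0 = 7/2 + 0 = 7/2)
386 - F(22) = 386 - 1*7/2 = 386 - 7/2 = 765/2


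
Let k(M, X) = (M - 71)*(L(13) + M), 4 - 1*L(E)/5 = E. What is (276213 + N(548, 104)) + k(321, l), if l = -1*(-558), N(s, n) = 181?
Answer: 345394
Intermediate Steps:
L(E) = 20 - 5*E
l = 558
k(M, X) = (-71 + M)*(-45 + M) (k(M, X) = (M - 71)*((20 - 5*13) + M) = (-71 + M)*((20 - 65) + M) = (-71 + M)*(-45 + M))
(276213 + N(548, 104)) + k(321, l) = (276213 + 181) + (3195 + 321² - 116*321) = 276394 + (3195 + 103041 - 37236) = 276394 + 69000 = 345394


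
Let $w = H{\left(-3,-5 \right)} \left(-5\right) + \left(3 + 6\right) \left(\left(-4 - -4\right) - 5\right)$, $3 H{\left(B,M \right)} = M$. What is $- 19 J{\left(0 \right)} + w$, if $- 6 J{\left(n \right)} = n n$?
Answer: $- \frac{110}{3} \approx -36.667$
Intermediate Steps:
$H{\left(B,M \right)} = \frac{M}{3}$
$J{\left(n \right)} = - \frac{n^{2}}{6}$ ($J{\left(n \right)} = - \frac{n n}{6} = - \frac{n^{2}}{6}$)
$w = - \frac{110}{3}$ ($w = \frac{1}{3} \left(-5\right) \left(-5\right) + \left(3 + 6\right) \left(\left(-4 - -4\right) - 5\right) = \left(- \frac{5}{3}\right) \left(-5\right) + 9 \left(\left(-4 + 4\right) - 5\right) = \frac{25}{3} + 9 \left(0 - 5\right) = \frac{25}{3} + 9 \left(-5\right) = \frac{25}{3} - 45 = - \frac{110}{3} \approx -36.667$)
$- 19 J{\left(0 \right)} + w = - 19 \left(- \frac{0^{2}}{6}\right) - \frac{110}{3} = - 19 \left(\left(- \frac{1}{6}\right) 0\right) - \frac{110}{3} = \left(-19\right) 0 - \frac{110}{3} = 0 - \frac{110}{3} = - \frac{110}{3}$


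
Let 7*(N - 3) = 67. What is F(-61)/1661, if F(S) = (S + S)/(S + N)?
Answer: 854/563079 ≈ 0.0015167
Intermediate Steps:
N = 88/7 (N = 3 + (1/7)*67 = 3 + 67/7 = 88/7 ≈ 12.571)
F(S) = 2*S/(88/7 + S) (F(S) = (S + S)/(S + 88/7) = (2*S)/(88/7 + S) = 2*S/(88/7 + S))
F(-61)/1661 = (14*(-61)/(88 + 7*(-61)))/1661 = (14*(-61)/(88 - 427))*(1/1661) = (14*(-61)/(-339))*(1/1661) = (14*(-61)*(-1/339))*(1/1661) = (854/339)*(1/1661) = 854/563079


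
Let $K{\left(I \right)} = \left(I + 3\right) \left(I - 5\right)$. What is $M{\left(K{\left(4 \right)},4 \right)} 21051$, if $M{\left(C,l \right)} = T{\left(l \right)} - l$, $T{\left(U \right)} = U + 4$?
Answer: $84204$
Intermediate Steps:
$T{\left(U \right)} = 4 + U$
$K{\left(I \right)} = \left(-5 + I\right) \left(3 + I\right)$ ($K{\left(I \right)} = \left(3 + I\right) \left(-5 + I\right) = \left(-5 + I\right) \left(3 + I\right)$)
$M{\left(C,l \right)} = 4$ ($M{\left(C,l \right)} = \left(4 + l\right) - l = 4$)
$M{\left(K{\left(4 \right)},4 \right)} 21051 = 4 \cdot 21051 = 84204$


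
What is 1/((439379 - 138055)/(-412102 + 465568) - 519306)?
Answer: -26733/13882456636 ≈ -1.9257e-6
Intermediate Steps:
1/((439379 - 138055)/(-412102 + 465568) - 519306) = 1/(301324/53466 - 519306) = 1/(301324*(1/53466) - 519306) = 1/(150662/26733 - 519306) = 1/(-13882456636/26733) = -26733/13882456636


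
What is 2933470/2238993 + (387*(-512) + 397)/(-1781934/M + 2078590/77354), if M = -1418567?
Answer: -24287584855393519076279/3455279939488175919 ≈ -7029.1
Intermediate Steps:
2933470/2238993 + (387*(-512) + 397)/(-1781934/M + 2078590/77354) = 2933470/2238993 + (387*(-512) + 397)/(-1781934/(-1418567) + 2078590/77354) = 2933470*(1/2238993) + (-198144 + 397)/(-1781934*(-1/1418567) + 2078590*(1/77354)) = 2933470/2238993 - 197747/(1781934/1418567 + 1039295/38677) = 2933470/2238993 - 197747/1543229451583/54865915859 = 2933470/2238993 - 197747*54865915859/1543229451583 = 2933470/2238993 - 10849570263369673/1543229451583 = -24287584855393519076279/3455279939488175919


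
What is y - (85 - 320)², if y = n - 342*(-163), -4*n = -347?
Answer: 2431/4 ≈ 607.75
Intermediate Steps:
n = 347/4 (n = -¼*(-347) = 347/4 ≈ 86.750)
y = 223331/4 (y = 347/4 - 342*(-163) = 347/4 + 55746 = 223331/4 ≈ 55833.)
y - (85 - 320)² = 223331/4 - (85 - 320)² = 223331/4 - 1*(-235)² = 223331/4 - 1*55225 = 223331/4 - 55225 = 2431/4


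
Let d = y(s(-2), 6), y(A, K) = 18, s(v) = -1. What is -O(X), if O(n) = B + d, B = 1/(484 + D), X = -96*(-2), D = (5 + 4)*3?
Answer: -9199/511 ≈ -18.002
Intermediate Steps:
D = 27 (D = 9*3 = 27)
X = 192
d = 18
B = 1/511 (B = 1/(484 + 27) = 1/511 ≈ 0.0019569)
O(n) = 9199/511 (O(n) = 1/511 + 18 = 9199/511)
-O(X) = -1*9199/511 = -9199/511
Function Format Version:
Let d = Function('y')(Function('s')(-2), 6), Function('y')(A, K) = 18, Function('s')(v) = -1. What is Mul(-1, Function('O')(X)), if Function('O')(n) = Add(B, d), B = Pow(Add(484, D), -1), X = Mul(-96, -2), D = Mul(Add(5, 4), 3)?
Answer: Rational(-9199, 511) ≈ -18.002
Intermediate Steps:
D = 27 (D = Mul(9, 3) = 27)
X = 192
d = 18
B = Rational(1, 511) (B = Pow(Add(484, 27), -1) = Pow(511, -1) = Rational(1, 511) ≈ 0.0019569)
Function('O')(n) = Rational(9199, 511) (Function('O')(n) = Add(Rational(1, 511), 18) = Rational(9199, 511))
Mul(-1, Function('O')(X)) = Mul(-1, Rational(9199, 511)) = Rational(-9199, 511)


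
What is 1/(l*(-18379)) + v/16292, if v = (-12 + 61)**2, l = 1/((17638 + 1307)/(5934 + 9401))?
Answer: 135278781205/918353858756 ≈ 0.14731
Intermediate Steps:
l = 3067/3789 (l = 1/(18945/15335) = 1/(18945*(1/15335)) = 1/(3789/3067) = 3067/3789 ≈ 0.80945)
v = 2401 (v = 49**2 = 2401)
1/(l*(-18379)) + v/16292 = 1/((3067/3789)*(-18379)) + 2401/16292 = (3789/3067)*(-1/18379) + 2401*(1/16292) = -3789/56368393 + 2401/16292 = 135278781205/918353858756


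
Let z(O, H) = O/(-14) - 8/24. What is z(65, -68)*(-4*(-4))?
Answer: -1672/21 ≈ -79.619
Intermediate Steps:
z(O, H) = -1/3 - O/14 (z(O, H) = O*(-1/14) - 8*1/24 = -O/14 - 1/3 = -1/3 - O/14)
z(65, -68)*(-4*(-4)) = (-1/3 - 1/14*65)*(-4*(-4)) = (-1/3 - 65/14)*16 = -209/42*16 = -1672/21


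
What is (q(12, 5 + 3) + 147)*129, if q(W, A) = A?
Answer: 19995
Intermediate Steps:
(q(12, 5 + 3) + 147)*129 = ((5 + 3) + 147)*129 = (8 + 147)*129 = 155*129 = 19995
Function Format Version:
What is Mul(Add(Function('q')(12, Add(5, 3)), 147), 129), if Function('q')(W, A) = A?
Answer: 19995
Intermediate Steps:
Mul(Add(Function('q')(12, Add(5, 3)), 147), 129) = Mul(Add(Add(5, 3), 147), 129) = Mul(Add(8, 147), 129) = Mul(155, 129) = 19995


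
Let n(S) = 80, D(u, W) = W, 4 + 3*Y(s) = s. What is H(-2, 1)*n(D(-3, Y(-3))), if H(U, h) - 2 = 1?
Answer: 240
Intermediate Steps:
Y(s) = -4/3 + s/3
H(U, h) = 3 (H(U, h) = 2 + 1 = 3)
H(-2, 1)*n(D(-3, Y(-3))) = 3*80 = 240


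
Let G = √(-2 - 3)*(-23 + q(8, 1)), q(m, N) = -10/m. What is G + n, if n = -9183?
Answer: -9183 - 97*I*√5/4 ≈ -9183.0 - 54.225*I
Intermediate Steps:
G = -97*I*√5/4 (G = √(-2 - 3)*(-23 - 10/8) = √(-5)*(-23 - 10*⅛) = (I*√5)*(-23 - 5/4) = (I*√5)*(-97/4) = -97*I*√5/4 ≈ -54.225*I)
G + n = -97*I*√5/4 - 9183 = -9183 - 97*I*√5/4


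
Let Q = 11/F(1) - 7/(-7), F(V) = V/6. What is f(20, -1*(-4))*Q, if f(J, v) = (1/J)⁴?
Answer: 67/160000 ≈ 0.00041875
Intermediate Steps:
F(V) = V/6 (F(V) = V*(⅙) = V/6)
f(J, v) = J⁻⁴ (f(J, v) = (1/J)⁴ = J⁻⁴)
Q = 67 (Q = 11/(((⅙)*1)) - 7/(-7) = 11/(⅙) - 7*(-⅐) = 11*6 + 1 = 66 + 1 = 67)
f(20, -1*(-4))*Q = 67/20⁴ = (1/160000)*67 = 67/160000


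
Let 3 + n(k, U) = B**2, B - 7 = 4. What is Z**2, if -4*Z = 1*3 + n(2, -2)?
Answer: 14641/16 ≈ 915.06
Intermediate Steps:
B = 11 (B = 7 + 4 = 11)
n(k, U) = 118 (n(k, U) = -3 + 11**2 = -3 + 121 = 118)
Z = -121/4 (Z = -(1*3 + 118)/4 = -(3 + 118)/4 = -1/4*121 = -121/4 ≈ -30.250)
Z**2 = (-121/4)**2 = 14641/16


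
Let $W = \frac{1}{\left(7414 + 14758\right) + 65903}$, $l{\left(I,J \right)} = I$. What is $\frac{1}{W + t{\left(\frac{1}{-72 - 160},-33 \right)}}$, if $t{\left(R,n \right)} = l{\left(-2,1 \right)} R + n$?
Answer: $- \frac{10216700}{337062909} \approx -0.030311$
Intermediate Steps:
$t{\left(R,n \right)} = n - 2 R$ ($t{\left(R,n \right)} = - 2 R + n = n - 2 R$)
$W = \frac{1}{88075}$ ($W = \frac{1}{22172 + 65903} = \frac{1}{88075} \approx 1.1354 \cdot 10^{-5}$)
$\frac{1}{W + t{\left(\frac{1}{-72 - 160},-33 \right)}} = \frac{1}{\frac{1}{88075} - \left(33 + \frac{2}{-72 - 160}\right)} = \frac{1}{\frac{1}{88075} - \left(33 + \frac{2}{-232}\right)} = \frac{1}{\frac{1}{88075} - \frac{3827}{116}} = \frac{1}{- \frac{337062909}{10216700}} = - \frac{10216700}{337062909}$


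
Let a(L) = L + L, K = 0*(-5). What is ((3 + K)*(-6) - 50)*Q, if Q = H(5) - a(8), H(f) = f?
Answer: 748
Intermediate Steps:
K = 0
a(L) = 2*L
Q = -11 (Q = 5 - 2*8 = 5 - 1*16 = 5 - 16 = -11)
((3 + K)*(-6) - 50)*Q = ((3 + 0)*(-6) - 50)*(-11) = (3*(-6) - 50)*(-11) = (-18 - 50)*(-11) = -68*(-11) = 748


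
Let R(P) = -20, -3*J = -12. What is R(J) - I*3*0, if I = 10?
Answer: -20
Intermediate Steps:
J = 4 (J = -⅓*(-12) = 4)
R(J) - I*3*0 = -20 - 10*3*0 = -20 - 10*0 = -20 - 1*0 = -20 + 0 = -20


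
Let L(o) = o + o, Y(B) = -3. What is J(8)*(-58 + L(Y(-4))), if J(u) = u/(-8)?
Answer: 64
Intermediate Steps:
L(o) = 2*o
J(u) = -u/8 (J(u) = u*(-⅛) = -u/8)
J(8)*(-58 + L(Y(-4))) = (-⅛*8)*(-58 + 2*(-3)) = -(-58 - 6) = -1*(-64) = 64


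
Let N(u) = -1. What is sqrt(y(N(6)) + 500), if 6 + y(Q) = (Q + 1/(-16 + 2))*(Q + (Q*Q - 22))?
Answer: sqrt(25361)/7 ≈ 22.750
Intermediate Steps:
y(Q) = -6 + (-1/14 + Q)*(-22 + Q + Q**2) (y(Q) = -6 + (Q + 1/(-16 + 2))*(Q + (Q*Q - 22)) = -6 + (Q + 1/(-14))*(Q + (Q**2 - 22)) = -6 + (Q - 1/14)*(Q + (-22 + Q**2)) = -6 + (-1/14 + Q)*(-22 + Q + Q**2))
sqrt(y(N(6)) + 500) = sqrt((-31/7 + (-1)**3 - 309/14*(-1) + (13/14)*(-1)**2) + 500) = sqrt((-31/7 - 1 + 309/14 + (13/14)*1) + 500) = sqrt((-31/7 - 1 + 309/14 + 13/14) + 500) = sqrt(123/7 + 500) = sqrt(3623/7) = sqrt(25361)/7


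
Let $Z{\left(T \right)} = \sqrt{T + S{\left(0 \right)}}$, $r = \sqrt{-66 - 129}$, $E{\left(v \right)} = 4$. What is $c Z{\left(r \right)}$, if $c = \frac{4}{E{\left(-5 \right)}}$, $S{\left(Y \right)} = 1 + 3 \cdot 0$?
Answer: $\sqrt{1 + i \sqrt{195}} \approx 2.7386 + 2.5495 i$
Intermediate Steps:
$S{\left(Y \right)} = 1$ ($S{\left(Y \right)} = 1 + 0 = 1$)
$r = i \sqrt{195}$ ($r = \sqrt{-195} = i \sqrt{195} \approx 13.964 i$)
$Z{\left(T \right)} = \sqrt{1 + T}$ ($Z{\left(T \right)} = \sqrt{T + 1} = \sqrt{1 + T}$)
$c = 1$ ($c = \frac{4}{4} = 4 \cdot \frac{1}{4} = 1$)
$c Z{\left(r \right)} = 1 \sqrt{1 + i \sqrt{195}} = \sqrt{1 + i \sqrt{195}}$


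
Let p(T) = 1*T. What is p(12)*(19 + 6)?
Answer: 300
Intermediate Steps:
p(T) = T
p(12)*(19 + 6) = 12*(19 + 6) = 12*25 = 300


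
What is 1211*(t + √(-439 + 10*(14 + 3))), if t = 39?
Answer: 47229 + 1211*I*√269 ≈ 47229.0 + 19862.0*I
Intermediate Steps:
1211*(t + √(-439 + 10*(14 + 3))) = 1211*(39 + √(-439 + 10*(14 + 3))) = 1211*(39 + √(-439 + 10*17)) = 1211*(39 + √(-439 + 170)) = 1211*(39 + √(-269)) = 1211*(39 + I*√269) = 47229 + 1211*I*√269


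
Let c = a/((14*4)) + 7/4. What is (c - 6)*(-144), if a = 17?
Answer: 3978/7 ≈ 568.29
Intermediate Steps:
c = 115/56 (c = 17/((14*4)) + 7/4 = 17/56 + 7*(¼) = 17*(1/56) + 7/4 = 17/56 + 7/4 = 115/56 ≈ 2.0536)
(c - 6)*(-144) = (115/56 - 6)*(-144) = -221/56*(-144) = 3978/7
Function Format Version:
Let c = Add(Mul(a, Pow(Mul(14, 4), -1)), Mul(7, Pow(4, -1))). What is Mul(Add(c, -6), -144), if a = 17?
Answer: Rational(3978, 7) ≈ 568.29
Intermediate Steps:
c = Rational(115, 56) (c = Add(Mul(17, Pow(Mul(14, 4), -1)), Mul(7, Pow(4, -1))) = Add(Mul(17, Pow(56, -1)), Mul(7, Rational(1, 4))) = Add(Mul(17, Rational(1, 56)), Rational(7, 4)) = Add(Rational(17, 56), Rational(7, 4)) = Rational(115, 56) ≈ 2.0536)
Mul(Add(c, -6), -144) = Mul(Add(Rational(115, 56), -6), -144) = Mul(Rational(-221, 56), -144) = Rational(3978, 7)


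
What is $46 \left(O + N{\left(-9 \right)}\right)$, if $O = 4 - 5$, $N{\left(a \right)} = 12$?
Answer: $506$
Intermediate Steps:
$O = -1$ ($O = 4 - 5 = -1$)
$46 \left(O + N{\left(-9 \right)}\right) = 46 \left(-1 + 12\right) = 46 \cdot 11 = 506$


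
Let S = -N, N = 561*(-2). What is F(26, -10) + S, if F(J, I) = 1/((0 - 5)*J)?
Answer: 145859/130 ≈ 1122.0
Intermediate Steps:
N = -1122
F(J, I) = -1/(5*J) (F(J, I) = 1/(-5*J) = -1/(5*J))
S = 1122 (S = -1*(-1122) = 1122)
F(26, -10) + S = -⅕/26 + 1122 = -⅕*1/26 + 1122 = -1/130 + 1122 = 145859/130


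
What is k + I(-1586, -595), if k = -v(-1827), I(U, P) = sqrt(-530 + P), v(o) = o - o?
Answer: 15*I*sqrt(5) ≈ 33.541*I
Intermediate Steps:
v(o) = 0
k = 0 (k = -1*0 = 0)
k + I(-1586, -595) = 0 + sqrt(-530 - 595) = 0 + sqrt(-1125) = 0 + 15*I*sqrt(5) = 15*I*sqrt(5)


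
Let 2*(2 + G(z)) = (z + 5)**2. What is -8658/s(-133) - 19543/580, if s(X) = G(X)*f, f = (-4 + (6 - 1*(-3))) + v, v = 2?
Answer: -961899/28420 ≈ -33.846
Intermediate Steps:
G(z) = -2 + (5 + z)**2/2 (G(z) = -2 + (z + 5)**2/2 = -2 + (5 + z)**2/2)
f = 7 (f = (-4 + (6 - 1*(-3))) + 2 = (-4 + (6 + 3)) + 2 = (-4 + 9) + 2 = 5 + 2 = 7)
s(X) = -14 + 7*(5 + X)**2/2 (s(X) = (-2 + (5 + X)**2/2)*7 = -14 + 7*(5 + X)**2/2)
-8658/s(-133) - 19543/580 = -8658/(-14 + 7*(5 - 133)**2/2) - 19543/580 = -8658/(-14 + (7/2)*(-128)**2) - 19543*1/580 = -8658/(-14 + (7/2)*16384) - 19543/580 = -8658/(-14 + 57344) - 19543/580 = -8658/57330 - 19543/580 = -8658*1/57330 - 19543/580 = -37/245 - 19543/580 = -961899/28420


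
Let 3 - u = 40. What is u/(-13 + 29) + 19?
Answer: 267/16 ≈ 16.688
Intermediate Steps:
u = -37 (u = 3 - 1*40 = 3 - 40 = -37)
u/(-13 + 29) + 19 = -37/(-13 + 29) + 19 = -37/16 + 19 = 267/16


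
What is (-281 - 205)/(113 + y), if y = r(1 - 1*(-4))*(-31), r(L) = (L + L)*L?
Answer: 162/479 ≈ 0.33820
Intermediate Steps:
r(L) = 2*L² (r(L) = (2*L)*L = 2*L²)
y = -1550 (y = (2*(1 - 1*(-4))²)*(-31) = (2*(1 + 4)²)*(-31) = (2*5²)*(-31) = (2*25)*(-31) = 50*(-31) = -1550)
(-281 - 205)/(113 + y) = (-281 - 205)/(113 - 1550) = -486/(-1437) = -486*(-1/1437) = 162/479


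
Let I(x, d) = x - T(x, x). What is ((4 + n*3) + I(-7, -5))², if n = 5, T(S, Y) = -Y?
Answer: 25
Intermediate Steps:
I(x, d) = 2*x (I(x, d) = x - (-1)*x = x + x = 2*x)
((4 + n*3) + I(-7, -5))² = ((4 + 5*3) + 2*(-7))² = ((4 + 15) - 14)² = (19 - 14)² = 5² = 25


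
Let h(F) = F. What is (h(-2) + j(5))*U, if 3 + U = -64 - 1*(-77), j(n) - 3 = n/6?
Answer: 55/3 ≈ 18.333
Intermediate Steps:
j(n) = 3 + n/6
U = 10 (U = -3 + (-64 - 1*(-77)) = -3 + (-64 + 77) = -3 + 13 = 10)
(h(-2) + j(5))*U = (-2 + (3 + (⅙)*5))*10 = (-2 + (3 + ⅚))*10 = (-2 + 23/6)*10 = (11/6)*10 = 55/3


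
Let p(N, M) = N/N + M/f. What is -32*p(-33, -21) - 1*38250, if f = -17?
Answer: -651466/17 ≈ -38322.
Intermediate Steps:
p(N, M) = 1 - M/17 (p(N, M) = N/N + M/(-17) = 1 + M*(-1/17) = 1 - M/17)
-32*p(-33, -21) - 1*38250 = -32*(1 - 1/17*(-21)) - 1*38250 = -32*(1 + 21/17) - 38250 = -32*38/17 - 38250 = -1216/17 - 38250 = -651466/17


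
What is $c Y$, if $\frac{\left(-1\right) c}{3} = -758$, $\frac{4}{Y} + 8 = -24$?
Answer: $- \frac{1137}{4} \approx -284.25$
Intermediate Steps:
$Y = - \frac{1}{8}$ ($Y = \frac{4}{-8 - 24} = \frac{4}{-32} = 4 \left(- \frac{1}{32}\right) = - \frac{1}{8} \approx -0.125$)
$c = 2274$ ($c = \left(-3\right) \left(-758\right) = 2274$)
$c Y = 2274 \left(- \frac{1}{8}\right) = - \frac{1137}{4}$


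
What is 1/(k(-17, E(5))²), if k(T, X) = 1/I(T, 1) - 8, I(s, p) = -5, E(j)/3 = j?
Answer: 25/1681 ≈ 0.014872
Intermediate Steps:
E(j) = 3*j
k(T, X) = -41/5 (k(T, X) = 1/(-5) - 8 = -⅕ - 8 = -41/5)
1/(k(-17, E(5))²) = 1/((-41/5)²) = 1/(1681/25) = 25/1681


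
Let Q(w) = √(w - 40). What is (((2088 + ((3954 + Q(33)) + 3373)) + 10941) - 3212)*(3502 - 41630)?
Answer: -653666432 - 38128*I*√7 ≈ -6.5367e+8 - 1.0088e+5*I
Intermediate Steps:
Q(w) = √(-40 + w)
(((2088 + ((3954 + Q(33)) + 3373)) + 10941) - 3212)*(3502 - 41630) = (((2088 + ((3954 + √(-40 + 33)) + 3373)) + 10941) - 3212)*(3502 - 41630) = (((2088 + ((3954 + √(-7)) + 3373)) + 10941) - 3212)*(-38128) = (((2088 + ((3954 + I*√7) + 3373)) + 10941) - 3212)*(-38128) = (((2088 + (7327 + I*√7)) + 10941) - 3212)*(-38128) = (((9415 + I*√7) + 10941) - 3212)*(-38128) = ((20356 + I*√7) - 3212)*(-38128) = (17144 + I*√7)*(-38128) = -653666432 - 38128*I*√7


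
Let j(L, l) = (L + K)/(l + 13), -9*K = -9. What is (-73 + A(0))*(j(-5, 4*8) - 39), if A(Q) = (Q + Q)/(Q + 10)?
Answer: 128407/45 ≈ 2853.5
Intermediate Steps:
K = 1 (K = -⅑*(-9) = 1)
j(L, l) = (1 + L)/(13 + l) (j(L, l) = (L + 1)/(l + 13) = (1 + L)/(13 + l))
A(Q) = 2*Q/(10 + Q) (A(Q) = (2*Q)/(10 + Q) = 2*Q/(10 + Q))
(-73 + A(0))*(j(-5, 4*8) - 39) = (-73 + 2*0/(10 + 0))*((1 - 5)/(13 + 4*8) - 39) = (-73 + 2*0/10)*(-4/(13 + 32) - 39) = (-73 + 2*0*(⅒))*(-4/45 - 39) = (-73 + 0)*((1/45)*(-4) - 39) = -73*(-4/45 - 39) = -73*(-1759/45) = 128407/45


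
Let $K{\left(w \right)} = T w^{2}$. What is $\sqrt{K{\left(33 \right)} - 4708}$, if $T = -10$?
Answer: $i \sqrt{15598} \approx 124.89 i$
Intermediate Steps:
$K{\left(w \right)} = - 10 w^{2}$
$\sqrt{K{\left(33 \right)} - 4708} = \sqrt{- 10 \cdot 33^{2} - 4708} = \sqrt{\left(-10\right) 1089 - 4708} = \sqrt{-10890 - 4708} = \sqrt{-15598} = i \sqrt{15598}$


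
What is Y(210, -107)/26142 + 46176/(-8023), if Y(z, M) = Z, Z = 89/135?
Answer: -162962239873/28314530910 ≈ -5.7554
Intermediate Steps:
Z = 89/135 (Z = 89*(1/135) = 89/135 ≈ 0.65926)
Y(z, M) = 89/135
Y(210, -107)/26142 + 46176/(-8023) = (89/135)/26142 + 46176/(-8023) = (89/135)*(1/26142) + 46176*(-1/8023) = 89/3529170 - 46176/8023 = -162962239873/28314530910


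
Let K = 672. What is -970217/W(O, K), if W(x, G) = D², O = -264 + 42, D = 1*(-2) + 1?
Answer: -970217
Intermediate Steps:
D = -1 (D = -2 + 1 = -1)
O = -222
W(x, G) = 1 (W(x, G) = (-1)² = 1)
-970217/W(O, K) = -970217/1 = -970217*1 = -970217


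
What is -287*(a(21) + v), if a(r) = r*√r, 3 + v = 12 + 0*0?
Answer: -2583 - 6027*√21 ≈ -30202.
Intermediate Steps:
v = 9 (v = -3 + (12 + 0*0) = -3 + (12 + 0) = -3 + 12 = 9)
a(r) = r^(3/2)
-287*(a(21) + v) = -287*(21^(3/2) + 9) = -287*(21*√21 + 9) = -287*(9 + 21*√21) = -2583 - 6027*√21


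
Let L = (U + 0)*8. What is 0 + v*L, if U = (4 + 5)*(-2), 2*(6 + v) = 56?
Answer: -3168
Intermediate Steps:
v = 22 (v = -6 + (1/2)*56 = -6 + 28 = 22)
U = -18 (U = 9*(-2) = -18)
L = -144 (L = (-18 + 0)*8 = -18*8 = -144)
0 + v*L = 0 + 22*(-144) = 0 - 3168 = -3168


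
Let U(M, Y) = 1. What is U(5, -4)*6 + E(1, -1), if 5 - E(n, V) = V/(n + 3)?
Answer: 45/4 ≈ 11.250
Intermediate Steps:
E(n, V) = 5 - V/(3 + n) (E(n, V) = 5 - V/(n + 3) = 5 - V/(3 + n))
U(5, -4)*6 + E(1, -1) = 1*6 + (15 - 1*(-1) + 5*1)/(3 + 1) = 6 + (15 + 1 + 5)/4 = 6 + (¼)*21 = 6 + 21/4 = 45/4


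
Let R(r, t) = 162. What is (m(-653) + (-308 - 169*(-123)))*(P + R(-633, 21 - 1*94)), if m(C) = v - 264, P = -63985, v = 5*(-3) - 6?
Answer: -1288841662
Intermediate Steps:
v = -21 (v = -15 - 6 = -21)
m(C) = -285 (m(C) = -21 - 264 = -285)
(m(-653) + (-308 - 169*(-123)))*(P + R(-633, 21 - 1*94)) = (-285 + (-308 - 169*(-123)))*(-63985 + 162) = (-285 + (-308 + 20787))*(-63823) = (-285 + 20479)*(-63823) = 20194*(-63823) = -1288841662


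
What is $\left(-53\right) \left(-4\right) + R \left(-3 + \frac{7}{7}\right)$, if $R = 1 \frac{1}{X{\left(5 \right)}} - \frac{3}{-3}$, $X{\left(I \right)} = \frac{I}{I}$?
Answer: $208$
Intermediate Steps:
$X{\left(I \right)} = 1$
$R = 2$ ($R = 1 \cdot 1^{-1} - \frac{3}{-3} = 1 \cdot 1 - -1 = 1 + 1 = 2$)
$\left(-53\right) \left(-4\right) + R \left(-3 + \frac{7}{7}\right) = \left(-53\right) \left(-4\right) + 2 \left(-3 + \frac{7}{7}\right) = 212 + 2 \left(-3 + 7 \cdot \frac{1}{7}\right) = 212 + 2 \left(-3 + 1\right) = 212 + 2 \left(-2\right) = 212 - 4 = 208$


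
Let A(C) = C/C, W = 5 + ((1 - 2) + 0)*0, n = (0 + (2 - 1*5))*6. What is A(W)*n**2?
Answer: 324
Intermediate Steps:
n = -18 (n = (0 + (2 - 5))*6 = (0 - 3)*6 = -3*6 = -18)
W = 5 (W = 5 + (-1 + 0)*0 = 5 - 1*0 = 5 + 0 = 5)
A(C) = 1
A(W)*n**2 = 1*(-18)**2 = 1*324 = 324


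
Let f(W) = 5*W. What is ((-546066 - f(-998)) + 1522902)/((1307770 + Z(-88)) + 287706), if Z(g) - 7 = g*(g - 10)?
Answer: 981826/1604107 ≈ 0.61207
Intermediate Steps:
Z(g) = 7 + g*(-10 + g) (Z(g) = 7 + g*(g - 10) = 7 + g*(-10 + g))
((-546066 - f(-998)) + 1522902)/((1307770 + Z(-88)) + 287706) = ((-546066 - 5*(-998)) + 1522902)/((1307770 + (7 + (-88)**2 - 10*(-88))) + 287706) = ((-546066 - 1*(-4990)) + 1522902)/((1307770 + (7 + 7744 + 880)) + 287706) = ((-546066 + 4990) + 1522902)/((1307770 + 8631) + 287706) = (-541076 + 1522902)/(1316401 + 287706) = 981826/1604107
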